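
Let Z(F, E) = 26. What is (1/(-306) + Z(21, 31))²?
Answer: 63282025/93636 ≈ 675.83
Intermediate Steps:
(1/(-306) + Z(21, 31))² = (1/(-306) + 26)² = (-1/306 + 26)² = (7955/306)² = 63282025/93636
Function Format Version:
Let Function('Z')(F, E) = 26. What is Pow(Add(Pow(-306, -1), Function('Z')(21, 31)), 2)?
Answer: Rational(63282025, 93636) ≈ 675.83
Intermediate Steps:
Pow(Add(Pow(-306, -1), Function('Z')(21, 31)), 2) = Pow(Add(Pow(-306, -1), 26), 2) = Pow(Add(Rational(-1, 306), 26), 2) = Pow(Rational(7955, 306), 2) = Rational(63282025, 93636)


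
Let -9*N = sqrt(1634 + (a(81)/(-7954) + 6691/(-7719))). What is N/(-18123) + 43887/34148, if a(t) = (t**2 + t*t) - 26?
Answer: 43887/34148 + sqrt(1537505947471491849)/5007134204541 ≈ 1.2854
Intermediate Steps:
a(t) = -26 + 2*t**2 (a(t) = (t**2 + t**2) - 26 = 2*t**2 - 26 = -26 + 2*t**2)
N = -sqrt(1537505947471491849)/276286167 (N = -sqrt(1634 + ((-26 + 2*81**2)/(-7954) + 6691/(-7719)))/9 = -sqrt(1634 + ((-26 + 2*6561)*(-1/7954) + 6691*(-1/7719)))/9 = -sqrt(1634 + ((-26 + 13122)*(-1/7954) - 6691/7719))/9 = -sqrt(1634 + (13096*(-1/7954) - 6691/7719))/9 = -sqrt(1634 + (-6548/3977 - 6691/7719))/9 = -sqrt(1634 - 77154119/30698463)/9 = -sqrt(1537505947471491849)/276286167 ≈ -4.4880)
N/(-18123) + 43887/34148 = -sqrt(1537505947471491849)/276286167/(-18123) + 43887/34148 = -sqrt(1537505947471491849)/276286167*(-1/18123) + 43887*(1/34148) = sqrt(1537505947471491849)/5007134204541 + 43887/34148 = 43887/34148 + sqrt(1537505947471491849)/5007134204541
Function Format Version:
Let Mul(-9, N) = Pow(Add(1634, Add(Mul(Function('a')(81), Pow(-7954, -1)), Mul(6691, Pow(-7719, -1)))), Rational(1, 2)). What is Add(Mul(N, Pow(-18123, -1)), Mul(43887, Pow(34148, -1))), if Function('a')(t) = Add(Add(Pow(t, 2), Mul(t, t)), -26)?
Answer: Add(Rational(43887, 34148), Mul(Rational(1, 5007134204541), Pow(1537505947471491849, Rational(1, 2)))) ≈ 1.2854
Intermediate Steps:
Function('a')(t) = Add(-26, Mul(2, Pow(t, 2))) (Function('a')(t) = Add(Add(Pow(t, 2), Pow(t, 2)), -26) = Add(Mul(2, Pow(t, 2)), -26) = Add(-26, Mul(2, Pow(t, 2))))
N = Mul(Rational(-1, 276286167), Pow(1537505947471491849, Rational(1, 2))) (N = Mul(Rational(-1, 9), Pow(Add(1634, Add(Mul(Add(-26, Mul(2, Pow(81, 2))), Pow(-7954, -1)), Mul(6691, Pow(-7719, -1)))), Rational(1, 2))) = Mul(Rational(-1, 9), Pow(Add(1634, Add(Mul(Add(-26, Mul(2, 6561)), Rational(-1, 7954)), Mul(6691, Rational(-1, 7719)))), Rational(1, 2))) = Mul(Rational(-1, 9), Pow(Add(1634, Add(Mul(Add(-26, 13122), Rational(-1, 7954)), Rational(-6691, 7719))), Rational(1, 2))) = Mul(Rational(-1, 9), Pow(Add(1634, Add(Mul(13096, Rational(-1, 7954)), Rational(-6691, 7719))), Rational(1, 2))) = Mul(Rational(-1, 9), Pow(Add(1634, Add(Rational(-6548, 3977), Rational(-6691, 7719))), Rational(1, 2))) = Mul(Rational(-1, 9), Pow(Add(1634, Rational(-77154119, 30698463)), Rational(1, 2))) = Mul(Rational(-1, 9), Pow(Rational(50084134423, 30698463), Rational(1, 2))) = Mul(Rational(-1, 9), Mul(Rational(1, 30698463), Pow(1537505947471491849, Rational(1, 2)))) = Mul(Rational(-1, 276286167), Pow(1537505947471491849, Rational(1, 2))) ≈ -4.4880)
Add(Mul(N, Pow(-18123, -1)), Mul(43887, Pow(34148, -1))) = Add(Mul(Mul(Rational(-1, 276286167), Pow(1537505947471491849, Rational(1, 2))), Pow(-18123, -1)), Mul(43887, Pow(34148, -1))) = Add(Mul(Mul(Rational(-1, 276286167), Pow(1537505947471491849, Rational(1, 2))), Rational(-1, 18123)), Mul(43887, Rational(1, 34148))) = Add(Mul(Rational(1, 5007134204541), Pow(1537505947471491849, Rational(1, 2))), Rational(43887, 34148)) = Add(Rational(43887, 34148), Mul(Rational(1, 5007134204541), Pow(1537505947471491849, Rational(1, 2))))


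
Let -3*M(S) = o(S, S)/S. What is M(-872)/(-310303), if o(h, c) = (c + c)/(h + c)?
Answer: -1/811752648 ≈ -1.2319e-9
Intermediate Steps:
o(h, c) = 2*c/(c + h) (o(h, c) = (2*c)/(c + h) = 2*c/(c + h))
M(S) = -1/(3*S) (M(S) = -2*S/(S + S)/(3*S) = -2*S/((2*S))/(3*S) = -2*S*(1/(2*S))/(3*S) = -1/(3*S))
M(-872)/(-310303) = -⅓/(-872)/(-310303) = -⅓*(-1/872)*(-1/310303) = (1/2616)*(-1/310303) = -1/811752648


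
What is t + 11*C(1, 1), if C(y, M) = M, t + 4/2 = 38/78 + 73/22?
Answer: 10987/858 ≈ 12.805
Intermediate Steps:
t = 1549/858 (t = -2 + (38/78 + 73/22) = -2 + (38*(1/78) + 73*(1/22)) = -2 + (19/39 + 73/22) = -2 + 3265/858 = 1549/858 ≈ 1.8054)
t + 11*C(1, 1) = 1549/858 + 11*1 = 1549/858 + 11 = 10987/858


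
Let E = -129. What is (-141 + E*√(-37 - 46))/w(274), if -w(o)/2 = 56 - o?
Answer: -141/436 - 129*I*√83/436 ≈ -0.32339 - 2.6955*I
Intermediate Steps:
w(o) = -112 + 2*o (w(o) = -2*(56 - o) = -112 + 2*o)
(-141 + E*√(-37 - 46))/w(274) = (-141 - 129*√(-37 - 46))/(-112 + 2*274) = (-141 - 129*I*√83)/(-112 + 548) = (-141 - 129*I*√83)/436 = (-141 - 129*I*√83)*(1/436) = -141/436 - 129*I*√83/436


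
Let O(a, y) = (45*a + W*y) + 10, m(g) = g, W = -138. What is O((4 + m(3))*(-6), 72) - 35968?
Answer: -47784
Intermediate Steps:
O(a, y) = 10 - 138*y + 45*a (O(a, y) = (45*a - 138*y) + 10 = (-138*y + 45*a) + 10 = 10 - 138*y + 45*a)
O((4 + m(3))*(-6), 72) - 35968 = (10 - 138*72 + 45*((4 + 3)*(-6))) - 35968 = (10 - 9936 + 45*(7*(-6))) - 35968 = (10 - 9936 + 45*(-42)) - 35968 = (10 - 9936 - 1890) - 35968 = -11816 - 35968 = -47784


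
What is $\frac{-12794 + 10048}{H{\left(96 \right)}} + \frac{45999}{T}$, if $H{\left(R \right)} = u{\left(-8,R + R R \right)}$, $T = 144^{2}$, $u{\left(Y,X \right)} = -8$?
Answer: $\frac{795959}{2304} \approx 345.47$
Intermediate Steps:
$T = 20736$
$H{\left(R \right)} = -8$
$\frac{-12794 + 10048}{H{\left(96 \right)}} + \frac{45999}{T} = \frac{-12794 + 10048}{-8} + \frac{45999}{20736} = \left(-2746\right) \left(- \frac{1}{8}\right) + 45999 \cdot \frac{1}{20736} = \frac{1373}{4} + \frac{5111}{2304} = \frac{795959}{2304}$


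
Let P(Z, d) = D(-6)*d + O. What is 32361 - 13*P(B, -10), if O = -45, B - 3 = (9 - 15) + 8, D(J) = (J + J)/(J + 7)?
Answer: 31386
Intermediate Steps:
D(J) = 2*J/(7 + J) (D(J) = (2*J)/(7 + J) = 2*J/(7 + J))
B = 5 (B = 3 + ((9 - 15) + 8) = 3 + (-6 + 8) = 3 + 2 = 5)
P(Z, d) = -45 - 12*d (P(Z, d) = (2*(-6)/(7 - 6))*d - 45 = (2*(-6)/1)*d - 45 = (2*(-6)*1)*d - 45 = -12*d - 45 = -45 - 12*d)
32361 - 13*P(B, -10) = 32361 - 13*(-45 - 12*(-10)) = 32361 - 13*(-45 + 120) = 32361 - 13*75 = 32361 - 1*975 = 32361 - 975 = 31386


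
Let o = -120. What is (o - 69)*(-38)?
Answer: 7182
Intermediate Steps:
(o - 69)*(-38) = (-120 - 69)*(-38) = -189*(-38) = 7182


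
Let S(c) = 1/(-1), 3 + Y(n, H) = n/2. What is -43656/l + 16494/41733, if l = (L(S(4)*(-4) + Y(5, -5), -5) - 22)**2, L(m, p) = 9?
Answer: -606369454/2350959 ≈ -257.92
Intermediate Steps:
Y(n, H) = -3 + n/2
S(c) = -1
l = 169 (l = (9 - 22)**2 = (-13)**2 = 169)
-43656/l + 16494/41733 = -43656/169 + 16494/41733 = -43656*1/169 + 16494*(1/41733) = -43656/169 + 5498/13911 = -606369454/2350959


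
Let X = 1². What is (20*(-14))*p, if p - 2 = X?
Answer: -840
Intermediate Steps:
X = 1
p = 3 (p = 2 + 1 = 3)
(20*(-14))*p = (20*(-14))*3 = -280*3 = -840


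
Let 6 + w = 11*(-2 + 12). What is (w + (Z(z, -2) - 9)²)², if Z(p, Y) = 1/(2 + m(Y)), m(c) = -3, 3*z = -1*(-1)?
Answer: 41616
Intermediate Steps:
z = ⅓ (z = (-1*(-1))/3 = (⅓)*1 = ⅓ ≈ 0.33333)
Z(p, Y) = -1 (Z(p, Y) = 1/(2 - 3) = 1/(-1) = -1)
w = 104 (w = -6 + 11*(-2 + 12) = -6 + 11*10 = -6 + 110 = 104)
(w + (Z(z, -2) - 9)²)² = (104 + (-1 - 9)²)² = (104 + (-10)²)² = (104 + 100)² = 204² = 41616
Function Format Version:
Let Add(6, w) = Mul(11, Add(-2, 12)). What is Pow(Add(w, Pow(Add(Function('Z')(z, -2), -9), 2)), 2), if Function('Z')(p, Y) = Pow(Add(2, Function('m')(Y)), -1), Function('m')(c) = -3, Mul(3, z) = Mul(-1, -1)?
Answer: 41616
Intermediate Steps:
z = Rational(1, 3) (z = Mul(Rational(1, 3), Mul(-1, -1)) = Mul(Rational(1, 3), 1) = Rational(1, 3) ≈ 0.33333)
Function('Z')(p, Y) = -1 (Function('Z')(p, Y) = Pow(Add(2, -3), -1) = Pow(-1, -1) = -1)
w = 104 (w = Add(-6, Mul(11, Add(-2, 12))) = Add(-6, Mul(11, 10)) = Add(-6, 110) = 104)
Pow(Add(w, Pow(Add(Function('Z')(z, -2), -9), 2)), 2) = Pow(Add(104, Pow(Add(-1, -9), 2)), 2) = Pow(Add(104, Pow(-10, 2)), 2) = Pow(Add(104, 100), 2) = Pow(204, 2) = 41616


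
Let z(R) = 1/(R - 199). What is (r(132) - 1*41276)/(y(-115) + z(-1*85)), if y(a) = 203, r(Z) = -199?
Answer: -3926300/19217 ≈ -204.31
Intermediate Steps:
z(R) = 1/(-199 + R)
(r(132) - 1*41276)/(y(-115) + z(-1*85)) = (-199 - 1*41276)/(203 + 1/(-199 - 1*85)) = (-199 - 41276)/(203 + 1/(-199 - 85)) = -41475/(203 + 1/(-284)) = -41475/(203 - 1/284) = -41475/57651/284 = -41475*284/57651 = -3926300/19217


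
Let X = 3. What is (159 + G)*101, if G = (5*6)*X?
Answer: 25149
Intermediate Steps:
G = 90 (G = (5*6)*3 = 30*3 = 90)
(159 + G)*101 = (159 + 90)*101 = 249*101 = 25149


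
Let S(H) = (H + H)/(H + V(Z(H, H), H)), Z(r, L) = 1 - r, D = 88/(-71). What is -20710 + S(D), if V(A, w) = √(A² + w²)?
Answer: -523584998/25281 - 880*√1321/25281 ≈ -20712.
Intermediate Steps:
D = -88/71 (D = 88*(-1/71) = -88/71 ≈ -1.2394)
S(H) = 2*H/(H + √(H² + (1 - H)²)) (S(H) = (H + H)/(H + √((1 - H)² + H²)) = (2*H)/(H + √(H² + (1 - H)²)) = 2*H/(H + √(H² + (1 - H)²)))
-20710 + S(D) = -20710 + 2*(-88/71)/(-88/71 + √((-88/71)² + (-1 - 88/71)²)) = -20710 + 2*(-88/71)/(-88/71 + √(7744/5041 + (-159/71)²)) = -20710 + 2*(-88/71)/(-88/71 + √(7744/5041 + 25281/5041)) = -20710 + 2*(-88/71)/(-88/71 + √(33025/5041)) = -20710 + 2*(-88/71)/(-88/71 + 5*√1321/71) = -20710 - 176/(71*(-88/71 + 5*√1321/71))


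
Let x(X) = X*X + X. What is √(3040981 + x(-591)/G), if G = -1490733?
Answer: √750880618735498971/496911 ≈ 1743.8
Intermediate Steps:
x(X) = X + X² (x(X) = X² + X = X + X²)
√(3040981 + x(-591)/G) = √(3040981 - 591*(1 - 591)/(-1490733)) = √(3040981 - 591*(-590)*(-1/1490733)) = √(3040981 + 348690*(-1/1490733)) = √(3040981 - 116230/496911) = √(1511096793461/496911) = √750880618735498971/496911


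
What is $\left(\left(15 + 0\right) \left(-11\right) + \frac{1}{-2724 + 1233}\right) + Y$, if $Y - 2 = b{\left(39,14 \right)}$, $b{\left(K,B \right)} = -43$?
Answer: $- \frac{307147}{1491} \approx -206.0$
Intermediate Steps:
$Y = -41$ ($Y = 2 - 43 = -41$)
$\left(\left(15 + 0\right) \left(-11\right) + \frac{1}{-2724 + 1233}\right) + Y = \left(\left(15 + 0\right) \left(-11\right) + \frac{1}{-2724 + 1233}\right) - 41 = \left(15 \left(-11\right) + \frac{1}{-1491}\right) - 41 = \left(-165 - \frac{1}{1491}\right) - 41 = - \frac{246016}{1491} - 41 = - \frac{307147}{1491}$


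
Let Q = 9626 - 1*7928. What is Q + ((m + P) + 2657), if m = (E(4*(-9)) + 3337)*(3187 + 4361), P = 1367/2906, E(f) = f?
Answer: 72418401885/2906 ≈ 2.4920e+7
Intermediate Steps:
P = 1367/2906 (P = 1367*(1/2906) = 1367/2906 ≈ 0.47041)
Q = 1698 (Q = 9626 - 7928 = 1698)
m = 24915948 (m = (4*(-9) + 3337)*(3187 + 4361) = (-36 + 3337)*7548 = 3301*7548 = 24915948)
Q + ((m + P) + 2657) = 1698 + ((24915948 + 1367/2906) + 2657) = 1698 + (72405746255/2906 + 2657) = 1698 + 72413467497/2906 = 72418401885/2906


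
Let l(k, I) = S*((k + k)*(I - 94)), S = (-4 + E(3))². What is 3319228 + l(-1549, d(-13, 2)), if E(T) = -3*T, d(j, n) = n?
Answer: 51486932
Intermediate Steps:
S = 169 (S = (-4 - 3*3)² = (-4 - 9)² = (-13)² = 169)
l(k, I) = 338*k*(-94 + I) (l(k, I) = 169*((k + k)*(I - 94)) = 169*((2*k)*(-94 + I)) = 169*(2*k*(-94 + I)) = 338*k*(-94 + I))
3319228 + l(-1549, d(-13, 2)) = 3319228 + 338*(-1549)*(-94 + 2) = 3319228 + 338*(-1549)*(-92) = 3319228 + 48167704 = 51486932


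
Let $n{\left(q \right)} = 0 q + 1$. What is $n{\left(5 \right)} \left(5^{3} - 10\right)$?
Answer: $115$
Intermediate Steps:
$n{\left(q \right)} = 1$ ($n{\left(q \right)} = 0 + 1 = 1$)
$n{\left(5 \right)} \left(5^{3} - 10\right) = 1 \left(5^{3} - 10\right) = 1 \left(125 - 10\right) = 1 \cdot 115 = 115$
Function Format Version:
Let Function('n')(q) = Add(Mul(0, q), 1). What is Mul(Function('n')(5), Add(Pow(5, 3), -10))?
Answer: 115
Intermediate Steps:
Function('n')(q) = 1 (Function('n')(q) = Add(0, 1) = 1)
Mul(Function('n')(5), Add(Pow(5, 3), -10)) = Mul(1, Add(Pow(5, 3), -10)) = Mul(1, Add(125, -10)) = Mul(1, 115) = 115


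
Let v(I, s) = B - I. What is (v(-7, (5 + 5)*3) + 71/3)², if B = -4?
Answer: 6400/9 ≈ 711.11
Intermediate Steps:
v(I, s) = -4 - I
(v(-7, (5 + 5)*3) + 71/3)² = ((-4 - 1*(-7)) + 71/3)² = ((-4 + 7) + 71*(⅓))² = (3 + 71/3)² = (80/3)² = 6400/9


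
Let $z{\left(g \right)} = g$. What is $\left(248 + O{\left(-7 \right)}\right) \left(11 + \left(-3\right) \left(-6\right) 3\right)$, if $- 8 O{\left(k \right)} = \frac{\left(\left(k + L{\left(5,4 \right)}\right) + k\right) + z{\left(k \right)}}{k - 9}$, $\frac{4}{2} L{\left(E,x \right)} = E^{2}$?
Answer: $\frac{4125615}{256} \approx 16116.0$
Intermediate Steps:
$L{\left(E,x \right)} = \frac{E^{2}}{2}$
$O{\left(k \right)} = - \frac{\frac{25}{2} + 3 k}{8 \left(-9 + k\right)}$ ($O{\left(k \right)} = - \frac{\left(\left(\left(k + \frac{5^{2}}{2}\right) + k\right) + k\right) \frac{1}{k - 9}}{8} = - \frac{\left(\left(\left(k + \frac{1}{2} \cdot 25\right) + k\right) + k\right) \frac{1}{-9 + k}}{8} = - \frac{\left(\left(\left(k + \frac{25}{2}\right) + k\right) + k\right) \frac{1}{-9 + k}}{8} = - \frac{\left(\left(\left(\frac{25}{2} + k\right) + k\right) + k\right) \frac{1}{-9 + k}}{8} = - \frac{\left(\left(\frac{25}{2} + 2 k\right) + k\right) \frac{1}{-9 + k}}{8} = - \frac{\left(\frac{25}{2} + 3 k\right) \frac{1}{-9 + k}}{8} = - \frac{\frac{1}{-9 + k} \left(\frac{25}{2} + 3 k\right)}{8} = - \frac{\frac{25}{2} + 3 k}{8 \left(-9 + k\right)}$)
$\left(248 + O{\left(-7 \right)}\right) \left(11 + \left(-3\right) \left(-6\right) 3\right) = \left(248 + \frac{-25 - -42}{16 \left(-9 - 7\right)}\right) \left(11 + \left(-3\right) \left(-6\right) 3\right) = \left(248 + \frac{-25 + 42}{16 \left(-16\right)}\right) \left(11 + 18 \cdot 3\right) = \left(248 + \frac{1}{16} \left(- \frac{1}{16}\right) 17\right) \left(11 + 54\right) = \left(248 - \frac{17}{256}\right) 65 = \frac{63471}{256} \cdot 65 = \frac{4125615}{256}$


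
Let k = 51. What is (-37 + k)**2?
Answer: 196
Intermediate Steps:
(-37 + k)**2 = (-37 + 51)**2 = 14**2 = 196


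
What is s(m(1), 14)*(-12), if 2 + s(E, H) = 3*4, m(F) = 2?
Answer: -120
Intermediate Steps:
s(E, H) = 10 (s(E, H) = -2 + 3*4 = -2 + 12 = 10)
s(m(1), 14)*(-12) = 10*(-12) = -120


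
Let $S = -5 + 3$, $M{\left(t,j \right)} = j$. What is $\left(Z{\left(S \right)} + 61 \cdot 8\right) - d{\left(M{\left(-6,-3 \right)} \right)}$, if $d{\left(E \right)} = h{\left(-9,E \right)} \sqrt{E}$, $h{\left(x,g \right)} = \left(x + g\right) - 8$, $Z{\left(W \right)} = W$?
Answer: $486 + 20 i \sqrt{3} \approx 486.0 + 34.641 i$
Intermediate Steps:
$S = -2$
$h{\left(x,g \right)} = -8 + g + x$ ($h{\left(x,g \right)} = \left(g + x\right) - 8 = -8 + g + x$)
$d{\left(E \right)} = \sqrt{E} \left(-17 + E\right)$ ($d{\left(E \right)} = \left(-8 + E - 9\right) \sqrt{E} = \left(-17 + E\right) \sqrt{E} = \sqrt{E} \left(-17 + E\right)$)
$\left(Z{\left(S \right)} + 61 \cdot 8\right) - d{\left(M{\left(-6,-3 \right)} \right)} = \left(-2 + 61 \cdot 8\right) - \sqrt{-3} \left(-17 - 3\right) = \left(-2 + 488\right) - i \sqrt{3} \left(-20\right) = 486 - - 20 i \sqrt{3} = 486 + 20 i \sqrt{3}$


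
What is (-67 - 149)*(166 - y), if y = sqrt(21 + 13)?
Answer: -35856 + 216*sqrt(34) ≈ -34597.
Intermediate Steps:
y = sqrt(34) ≈ 5.8309
(-67 - 149)*(166 - y) = (-67 - 149)*(166 - sqrt(34)) = -216*(166 - sqrt(34)) = -35856 + 216*sqrt(34)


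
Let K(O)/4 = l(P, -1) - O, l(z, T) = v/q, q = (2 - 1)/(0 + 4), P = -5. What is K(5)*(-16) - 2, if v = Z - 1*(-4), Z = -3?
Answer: 62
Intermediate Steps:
q = 1/4 ≈ 0.25000
v = 1 (v = -3 - 1*(-4) = -3 + 4 = 1)
l(z, T) = 4 (l(z, T) = 1/(1/4) = 1*4 = 4)
K(O) = 16 - 4*O (K(O) = 4*(4 - O) = 16 - 4*O)
K(5)*(-16) - 2 = (16 - 4*5)*(-16) - 2 = (16 - 20)*(-16) - 2 = -4*(-16) - 2 = 64 - 2 = 62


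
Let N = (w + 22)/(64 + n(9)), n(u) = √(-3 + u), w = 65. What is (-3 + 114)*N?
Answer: 309024/2045 - 9657*√6/4090 ≈ 145.33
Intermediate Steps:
N = 87/(64 + √6) (N = (65 + 22)/(64 + √(-3 + 9)) = 87/(64 + √6) ≈ 1.3093)
(-3 + 114)*N = (-3 + 114)*(2784/2045 - 87*√6/4090) = 111*(2784/2045 - 87*√6/4090) = 309024/2045 - 9657*√6/4090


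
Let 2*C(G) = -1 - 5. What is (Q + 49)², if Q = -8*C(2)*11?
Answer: 97969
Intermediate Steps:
C(G) = -3 (C(G) = (-1 - 5)/2 = (½)*(-6) = -3)
Q = 264 (Q = -8*(-3)*11 = 24*11 = 264)
(Q + 49)² = (264 + 49)² = 313² = 97969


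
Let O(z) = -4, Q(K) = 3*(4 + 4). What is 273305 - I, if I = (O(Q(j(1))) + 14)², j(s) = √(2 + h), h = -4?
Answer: 273205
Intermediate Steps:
j(s) = I*√2 (j(s) = √(2 - 4) = √(-2) = I*√2)
Q(K) = 24 (Q(K) = 3*8 = 24)
I = 100 (I = (-4 + 14)² = 10² = 100)
273305 - I = 273305 - 1*100 = 273305 - 100 = 273205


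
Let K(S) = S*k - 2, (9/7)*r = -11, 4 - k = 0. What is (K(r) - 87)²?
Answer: 1229881/81 ≈ 15184.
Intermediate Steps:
k = 4 (k = 4 - 1*0 = 4 + 0 = 4)
r = -77/9 (r = (7/9)*(-11) = -77/9 ≈ -8.5556)
K(S) = -2 + 4*S (K(S) = S*4 - 2 = 4*S - 2 = -2 + 4*S)
(K(r) - 87)² = ((-2 + 4*(-77/9)) - 87)² = ((-2 - 308/9) - 87)² = (-326/9 - 87)² = (-1109/9)² = 1229881/81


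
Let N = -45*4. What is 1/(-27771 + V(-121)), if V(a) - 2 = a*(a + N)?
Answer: 1/8652 ≈ 0.00011558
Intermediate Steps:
N = -180
V(a) = 2 + a*(-180 + a) (V(a) = 2 + a*(a - 180) = 2 + a*(-180 + a))
1/(-27771 + V(-121)) = 1/(-27771 + (2 + (-121)² - 180*(-121))) = 1/(-27771 + (2 + 14641 + 21780)) = 1/(-27771 + 36423) = 1/8652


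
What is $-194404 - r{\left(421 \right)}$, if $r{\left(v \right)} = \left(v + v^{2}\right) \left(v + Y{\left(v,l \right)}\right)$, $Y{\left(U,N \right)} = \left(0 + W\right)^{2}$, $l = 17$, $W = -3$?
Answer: $-76589064$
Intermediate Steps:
$Y{\left(U,N \right)} = 9$ ($Y{\left(U,N \right)} = \left(0 - 3\right)^{2} = \left(-3\right)^{2} = 9$)
$r{\left(v \right)} = \left(9 + v\right) \left(v + v^{2}\right)$ ($r{\left(v \right)} = \left(v + v^{2}\right) \left(v + 9\right) = \left(v + v^{2}\right) \left(9 + v\right) = \left(9 + v\right) \left(v + v^{2}\right)$)
$-194404 - r{\left(421 \right)} = -194404 - 421 \left(9 + 421^{2} + 10 \cdot 421\right) = -194404 - 421 \left(9 + 177241 + 4210\right) = -194404 - 421 \cdot 181460 = -194404 - 76394660 = -76589064$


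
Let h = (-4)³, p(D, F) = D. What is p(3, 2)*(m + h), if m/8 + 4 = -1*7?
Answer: -456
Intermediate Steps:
m = -88 (m = -32 + 8*(-1*7) = -32 + 8*(-7) = -32 - 56 = -88)
h = -64
p(3, 2)*(m + h) = 3*(-88 - 64) = 3*(-152) = -456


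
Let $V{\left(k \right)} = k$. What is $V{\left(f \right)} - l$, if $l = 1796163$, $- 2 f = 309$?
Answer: $- \frac{3592635}{2} \approx -1.7963 \cdot 10^{6}$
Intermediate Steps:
$f = - \frac{309}{2}$ ($f = \left(- \frac{1}{2}\right) 309 = - \frac{309}{2} \approx -154.5$)
$V{\left(f \right)} - l = - \frac{309}{2} - 1796163 = - \frac{3592635}{2}$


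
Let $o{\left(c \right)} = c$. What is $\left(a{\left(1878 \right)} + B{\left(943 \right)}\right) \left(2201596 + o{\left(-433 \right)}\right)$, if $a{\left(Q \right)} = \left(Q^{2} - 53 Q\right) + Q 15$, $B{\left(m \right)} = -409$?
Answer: $7605262494093$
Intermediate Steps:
$a{\left(Q \right)} = Q^{2} - 38 Q$ ($a{\left(Q \right)} = \left(Q^{2} - 53 Q\right) + 15 Q = Q^{2} - 38 Q$)
$\left(a{\left(1878 \right)} + B{\left(943 \right)}\right) \left(2201596 + o{\left(-433 \right)}\right) = \left(1878 \left(-38 + 1878\right) - 409\right) \left(2201596 - 433\right) = \left(1878 \cdot 1840 - 409\right) 2201163 = \left(3455520 - 409\right) 2201163 = 3455111 \cdot 2201163 = 7605262494093$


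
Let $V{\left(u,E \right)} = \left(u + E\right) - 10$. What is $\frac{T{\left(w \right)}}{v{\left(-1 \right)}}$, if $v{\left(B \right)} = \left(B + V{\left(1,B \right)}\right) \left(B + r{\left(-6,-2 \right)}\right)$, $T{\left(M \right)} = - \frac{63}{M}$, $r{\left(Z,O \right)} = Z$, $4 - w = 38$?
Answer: $\frac{9}{374} \approx 0.024064$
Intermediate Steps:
$w = -34$ ($w = 4 - 38 = -34$)
$V{\left(u,E \right)} = -10 + E + u$ ($V{\left(u,E \right)} = \left(E + u\right) - 10 = -10 + E + u$)
$v{\left(B \right)} = \left(-9 + 2 B\right) \left(-6 + B\right)$ ($v{\left(B \right)} = \left(B + \left(-10 + B + 1\right)\right) \left(B - 6\right) = \left(B + \left(-9 + B\right)\right) \left(-6 + B\right) = \left(-9 + 2 B\right) \left(-6 + B\right)$)
$\frac{T{\left(w \right)}}{v{\left(-1 \right)}} = \frac{\left(-63\right) \frac{1}{-34}}{54 - -21 + 2 \left(-1\right)^{2}} = \frac{\left(-63\right) \left(- \frac{1}{34}\right)}{54 + 21 + 2 \cdot 1} = \frac{63}{34 \left(54 + 21 + 2\right)} = \frac{63}{34 \cdot 77} = \frac{63}{34} \cdot \frac{1}{77} = \frac{9}{374}$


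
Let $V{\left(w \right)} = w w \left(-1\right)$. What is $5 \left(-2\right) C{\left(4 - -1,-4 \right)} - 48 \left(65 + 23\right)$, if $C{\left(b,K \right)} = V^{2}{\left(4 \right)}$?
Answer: $-6784$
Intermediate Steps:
$V{\left(w \right)} = - w^{2}$ ($V{\left(w \right)} = w^{2} \left(-1\right) = - w^{2}$)
$C{\left(b,K \right)} = 256$ ($C{\left(b,K \right)} = \left(- 4^{2}\right)^{2} = \left(\left(-1\right) 16\right)^{2} = \left(-16\right)^{2} = 256$)
$5 \left(-2\right) C{\left(4 - -1,-4 \right)} - 48 \left(65 + 23\right) = 5 \left(-2\right) 256 - 48 \left(65 + 23\right) = \left(-10\right) 256 - 4224 = -2560 - 4224 = -6784$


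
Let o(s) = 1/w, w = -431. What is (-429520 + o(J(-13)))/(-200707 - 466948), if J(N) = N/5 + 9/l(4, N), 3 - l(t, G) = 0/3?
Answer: 185123121/287759305 ≈ 0.64333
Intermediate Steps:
l(t, G) = 3 (l(t, G) = 3 - 0/3 = 3 - 1*0 = 3 + 0 = 3)
J(N) = 3 + N/5 (J(N) = N/5 + 9/3 = N*(⅕) + 9*(⅓) = N/5 + 3 = 3 + N/5)
o(s) = -1/431 (o(s) = 1/(-431) = -1/431)
(-429520 + o(J(-13)))/(-200707 - 466948) = (-429520 - 1/431)/(-200707 - 466948) = -185123121/431/(-667655) = -185123121/431*(-1/667655) = 185123121/287759305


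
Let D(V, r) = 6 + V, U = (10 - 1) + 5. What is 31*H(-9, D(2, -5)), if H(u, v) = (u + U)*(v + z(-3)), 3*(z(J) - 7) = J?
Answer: 2170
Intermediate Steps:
z(J) = 7 + J/3
U = 14 (U = 9 + 5 = 14)
H(u, v) = (6 + v)*(14 + u) (H(u, v) = (u + 14)*(v + (7 + (⅓)*(-3))) = (14 + u)*(v + (7 - 1)) = (14 + u)*(v + 6) = (14 + u)*(6 + v) = (6 + v)*(14 + u))
31*H(-9, D(2, -5)) = 31*(84 + 6*(-9) + 14*(6 + 2) - 9*(6 + 2)) = 31*(84 - 54 + 14*8 - 9*8) = 31*(84 - 54 + 112 - 72) = 31*70 = 2170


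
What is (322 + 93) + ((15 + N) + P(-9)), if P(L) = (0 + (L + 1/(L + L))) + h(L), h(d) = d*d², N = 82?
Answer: -4069/18 ≈ -226.06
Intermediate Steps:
h(d) = d³
P(L) = L + L³ + 1/(2*L) (P(L) = (0 + (L + 1/(L + L))) + L³ = (0 + (L + 1/(2*L))) + L³ = (L + 1/(2*L)) + L³ = L + L³ + 1/(2*L))
(322 + 93) + ((15 + N) + P(-9)) = (322 + 93) + ((15 + 82) + (-9 + (-9)³ + (½)/(-9))) = 415 + (97 + (-9 - 729 + (½)*(-⅑))) = 415 + (97 + (-9 - 729 - 1/18)) = 415 + (97 - 13285/18) = 415 - 11539/18 = -4069/18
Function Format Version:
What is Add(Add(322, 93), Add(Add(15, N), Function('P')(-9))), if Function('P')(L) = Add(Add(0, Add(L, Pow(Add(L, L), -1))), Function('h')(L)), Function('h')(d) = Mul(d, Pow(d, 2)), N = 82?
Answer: Rational(-4069, 18) ≈ -226.06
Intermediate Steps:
Function('h')(d) = Pow(d, 3)
Function('P')(L) = Add(L, Pow(L, 3), Mul(Rational(1, 2), Pow(L, -1))) (Function('P')(L) = Add(Add(0, Add(L, Pow(Add(L, L), -1))), Pow(L, 3)) = Add(Add(0, Add(L, Pow(Mul(2, L), -1))), Pow(L, 3)) = Add(Add(0, Add(L, Mul(Rational(1, 2), Pow(L, -1)))), Pow(L, 3)) = Add(Add(L, Mul(Rational(1, 2), Pow(L, -1))), Pow(L, 3)) = Add(L, Pow(L, 3), Mul(Rational(1, 2), Pow(L, -1))))
Add(Add(322, 93), Add(Add(15, N), Function('P')(-9))) = Add(Add(322, 93), Add(Add(15, 82), Add(-9, Pow(-9, 3), Mul(Rational(1, 2), Pow(-9, -1))))) = Add(415, Add(97, Add(-9, -729, Mul(Rational(1, 2), Rational(-1, 9))))) = Add(415, Add(97, Add(-9, -729, Rational(-1, 18)))) = Add(415, Add(97, Rational(-13285, 18))) = Add(415, Rational(-11539, 18)) = Rational(-4069, 18)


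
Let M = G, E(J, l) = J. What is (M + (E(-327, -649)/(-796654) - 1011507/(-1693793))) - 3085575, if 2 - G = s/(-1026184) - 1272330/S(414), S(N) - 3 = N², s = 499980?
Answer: -802977520520852011474347866/260236829471155883321 ≈ -3.0856e+6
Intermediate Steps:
S(N) = 3 + N²
G = 145259548631/14657242618 (G = 2 - (499980/(-1026184) - 1272330/(3 + 414²)) = 2 - (499980*(-1/1026184) - 1272330/(3 + 171396)) = 2 - (-124995/256546 - 1272330/171399) = 2 - (-124995/256546 - 1272330*1/171399) = 2 - (-124995/256546 - 424110/57133) = 2 - 1*(-115945063395/14657242618) = 2 + 115945063395/14657242618 = 145259548631/14657242618 ≈ 9.9104)
M = 145259548631/14657242618 ≈ 9.9104
(M + (E(-327, -649)/(-796654) - 1011507/(-1693793))) - 3085575 = (145259548631/14657242618 + (-327/(-796654) - 1011507/(-1693793))) - 3085575 = (145259548631/14657242618 + (-327*(-1/796654) - 1011507*(-1/1693793))) - 3085575 = (145259548631/14657242618 + (327/796654 + 1011507/1693793)) - 3085575 = (145259548631/14657242618 + 806374967889/1349366968622) - 3085575 = 2734574609803203846709/260236829471155883321 - 3085575 = -802977520520852011474347866/260236829471155883321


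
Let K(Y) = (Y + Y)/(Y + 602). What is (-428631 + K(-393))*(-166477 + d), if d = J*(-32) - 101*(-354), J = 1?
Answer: 11713642872075/209 ≈ 5.6046e+10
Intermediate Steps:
d = 35722 (d = 1*(-32) - 101*(-354) = -32 + 35754 = 35722)
K(Y) = 2*Y/(602 + Y) (K(Y) = (2*Y)/(602 + Y) = 2*Y/(602 + Y))
(-428631 + K(-393))*(-166477 + d) = (-428631 + 2*(-393)/(602 - 393))*(-166477 + 35722) = (-428631 + 2*(-393)/209)*(-130755) = (-428631 + 2*(-393)*(1/209))*(-130755) = (-428631 - 786/209)*(-130755) = -89584665/209*(-130755) = 11713642872075/209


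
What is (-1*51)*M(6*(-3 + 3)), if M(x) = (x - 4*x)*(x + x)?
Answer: 0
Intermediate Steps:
M(x) = -6*x² (M(x) = (-3*x)*(2*x) = -6*x²)
(-1*51)*M(6*(-3 + 3)) = (-1*51)*(-6*36*(-3 + 3)²) = -(-306)*(6*0)² = -(-306)*0² = -(-306)*0 = -51*0 = 0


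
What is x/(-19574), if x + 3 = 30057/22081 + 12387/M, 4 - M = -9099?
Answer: 55883811/3934439435882 ≈ 1.4204e-5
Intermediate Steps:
M = 9103 (M = 4 - 1*(-9099) = 4 + 9099 = 9103)
x = -55883811/201003343 (x = -3 + (30057/22081 + 12387/9103) = -3 + 547126218/201003343 = -55883811/201003343 ≈ -0.27802)
x/(-19574) = -55883811/201003343/(-19574) = -55883811/201003343*(-1/19574) = 55883811/3934439435882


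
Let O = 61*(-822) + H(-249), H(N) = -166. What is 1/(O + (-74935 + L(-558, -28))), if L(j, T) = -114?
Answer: -1/125357 ≈ -7.9772e-6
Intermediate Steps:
O = -50308 (O = 61*(-822) - 166 = -50142 - 166 = -50308)
1/(O + (-74935 + L(-558, -28))) = 1/(-50308 + (-74935 - 114)) = 1/(-50308 - 75049) = 1/(-125357) = -1/125357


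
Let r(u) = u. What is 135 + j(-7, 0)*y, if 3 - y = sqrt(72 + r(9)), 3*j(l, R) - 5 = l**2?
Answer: 27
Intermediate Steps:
j(l, R) = 5/3 + l**2/3
y = -6 (y = 3 - sqrt(72 + 9) = 3 - sqrt(81) = 3 - 1*9 = 3 - 9 = -6)
135 + j(-7, 0)*y = 135 + (5/3 + (1/3)*(-7)**2)*(-6) = 135 + (5/3 + (1/3)*49)*(-6) = 135 + (5/3 + 49/3)*(-6) = 135 + 18*(-6) = 135 - 108 = 27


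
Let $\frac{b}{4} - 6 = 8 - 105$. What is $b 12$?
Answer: $-4368$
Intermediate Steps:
$b = -364$ ($b = 24 + 4 \left(8 - 105\right) = 24 + 4 \left(-97\right) = 24 - 388 = -364$)
$b 12 = \left(-364\right) 12 = -4368$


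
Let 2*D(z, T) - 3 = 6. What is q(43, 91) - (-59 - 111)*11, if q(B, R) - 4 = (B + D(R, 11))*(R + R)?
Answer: 10519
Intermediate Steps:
D(z, T) = 9/2 (D(z, T) = 3/2 + (½)*6 = 3/2 + 3 = 9/2)
q(B, R) = 4 + 2*R*(9/2 + B) (q(B, R) = 4 + (B + 9/2)*(R + R) = 4 + (9/2 + B)*(2*R) = 4 + 2*R*(9/2 + B))
q(43, 91) - (-59 - 111)*11 = (4 + 9*91 + 2*43*91) - (-59 - 111)*11 = (4 + 819 + 7826) - (-170)*11 = 8649 - 1*(-1870) = 8649 + 1870 = 10519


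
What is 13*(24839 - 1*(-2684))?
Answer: 357799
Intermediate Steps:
13*(24839 - 1*(-2684)) = 13*(24839 + 2684) = 13*27523 = 357799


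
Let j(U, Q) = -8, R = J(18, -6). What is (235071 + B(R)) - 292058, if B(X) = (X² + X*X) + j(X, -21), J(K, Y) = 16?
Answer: -56483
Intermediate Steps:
R = 16
B(X) = -8 + 2*X² (B(X) = (X² + X*X) - 8 = (X² + X²) - 8 = 2*X² - 8 = -8 + 2*X²)
(235071 + B(R)) - 292058 = (235071 + (-8 + 2*16²)) - 292058 = (235071 + (-8 + 2*256)) - 292058 = (235071 + (-8 + 512)) - 292058 = (235071 + 504) - 292058 = 235575 - 292058 = -56483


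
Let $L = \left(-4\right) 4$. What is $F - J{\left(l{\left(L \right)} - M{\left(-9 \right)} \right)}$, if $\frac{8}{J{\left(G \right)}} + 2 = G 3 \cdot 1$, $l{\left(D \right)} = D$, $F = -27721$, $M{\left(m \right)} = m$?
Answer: $- \frac{637575}{23} \approx -27721.0$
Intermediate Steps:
$L = -16$
$J{\left(G \right)} = \frac{8}{-2 + 3 G}$ ($J{\left(G \right)} = \frac{8}{-2 + G 3 \cdot 1} = \frac{8}{-2 + 3 G 1} = \frac{8}{-2 + 3 G}$)
$F - J{\left(l{\left(L \right)} - M{\left(-9 \right)} \right)} = -27721 - \frac{8}{-2 + 3 \left(-16 - -9\right)} = -27721 - \frac{8}{-2 + 3 \left(-16 + 9\right)} = -27721 - \frac{8}{-2 + 3 \left(-7\right)} = -27721 - \frac{8}{-2 - 21} = -27721 - \frac{8}{-23} = -27721 - 8 \left(- \frac{1}{23}\right) = -27721 - - \frac{8}{23} = -27721 + \frac{8}{23} = - \frac{637575}{23}$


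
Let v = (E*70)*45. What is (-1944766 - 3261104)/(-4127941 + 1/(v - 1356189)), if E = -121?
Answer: 904436097993/717163288900 ≈ 1.2611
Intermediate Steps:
v = -381150 (v = -121*70*45 = -8470*45 = -381150)
(-1944766 - 3261104)/(-4127941 + 1/(v - 1356189)) = (-1944766 - 3261104)/(-4127941 + 1/(-381150 - 1356189)) = -5205870/(-4127941 + 1/(-1737339)) = -5205870/(-4127941 - 1/1737339) = -5205870/(-7171632889000/1737339) = -5205870*(-1737339/7171632889000) = 904436097993/717163288900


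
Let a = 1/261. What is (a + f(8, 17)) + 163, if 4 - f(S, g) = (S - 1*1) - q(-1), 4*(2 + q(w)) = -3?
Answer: 164173/1044 ≈ 157.25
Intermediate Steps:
q(w) = -11/4 (q(w) = -2 + (¼)*(-3) = -2 - ¾ = -11/4)
a = 1/261 ≈ 0.0038314
f(S, g) = 9/4 - S (f(S, g) = 4 - ((S - 1*1) - 1*(-11/4)) = 4 - ((S - 1) + 11/4) = 4 - ((-1 + S) + 11/4) = 4 - (7/4 + S) = 4 + (-7/4 - S) = 9/4 - S)
(a + f(8, 17)) + 163 = (1/261 + (9/4 - 1*8)) + 163 = (1/261 + (9/4 - 8)) + 163 = (1/261 - 23/4) + 163 = -5999/1044 + 163 = 164173/1044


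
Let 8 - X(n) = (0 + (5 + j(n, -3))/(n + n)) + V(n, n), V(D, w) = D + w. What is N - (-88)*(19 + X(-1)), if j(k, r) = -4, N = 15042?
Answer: 17638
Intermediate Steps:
X(n) = 8 - 2*n - 1/(2*n) (X(n) = 8 - ((0 + (5 - 4)/(n + n)) + (n + n)) = 8 - ((0 + 1/(2*n)) + 2*n) = 8 - (1/(2*n) + 2*n) = 8 + (-2*n - 1/(2*n)) = 8 - 2*n - 1/(2*n))
N - (-88)*(19 + X(-1)) = 15042 - (-88)*(19 + (8 - 2*(-1) - ½/(-1))) = 15042 - (-88)*(19 + (8 + 2 - ½*(-1))) = 15042 - (-88)*(19 + (8 + 2 + ½)) = 15042 - (-88)*(19 + 21/2) = 15042 - (-88)*59/2 = 15042 - 1*(-2596) = 15042 + 2596 = 17638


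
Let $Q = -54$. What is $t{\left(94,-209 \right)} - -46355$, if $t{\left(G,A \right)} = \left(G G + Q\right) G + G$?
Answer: $871957$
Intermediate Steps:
$t{\left(G,A \right)} = G + G \left(-54 + G^{2}\right)$ ($t{\left(G,A \right)} = \left(G G - 54\right) G + G = \left(G^{2} - 54\right) G + G = \left(-54 + G^{2}\right) G + G = G \left(-54 + G^{2}\right) + G = G + G \left(-54 + G^{2}\right)$)
$t{\left(94,-209 \right)} - -46355 = 94 \left(-53 + 94^{2}\right) - -46355 = 94 \left(-53 + 8836\right) + 46355 = 94 \cdot 8783 + 46355 = 825602 + 46355 = 871957$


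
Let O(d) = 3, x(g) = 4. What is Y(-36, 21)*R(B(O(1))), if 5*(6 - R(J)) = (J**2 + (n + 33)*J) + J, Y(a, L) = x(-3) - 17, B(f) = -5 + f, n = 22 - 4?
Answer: -338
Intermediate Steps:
n = 18
Y(a, L) = -13 (Y(a, L) = 4 - 17 = -13)
R(J) = 6 - 52*J/5 - J**2/5 (R(J) = 6 - ((J**2 + (18 + 33)*J) + J)/5 = 6 - ((J**2 + 51*J) + J)/5 = 6 - (J**2 + 52*J)/5 = 6 + (-52*J/5 - J**2/5) = 6 - 52*J/5 - J**2/5)
Y(-36, 21)*R(B(O(1))) = -13*(6 - 52*(-5 + 3)/5 - (-5 + 3)**2/5) = -13*(6 - 52/5*(-2) - 1/5*(-2)**2) = -13*(6 + 104/5 - 1/5*4) = -13*(6 + 104/5 - 4/5) = -13*26 = -338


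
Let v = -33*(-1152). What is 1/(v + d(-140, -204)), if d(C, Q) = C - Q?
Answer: 1/38080 ≈ 2.6261e-5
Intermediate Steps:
v = 38016
1/(v + d(-140, -204)) = 1/(38016 + (-140 - 1*(-204))) = 1/(38016 + (-140 + 204)) = 1/(38016 + 64) = 1/38080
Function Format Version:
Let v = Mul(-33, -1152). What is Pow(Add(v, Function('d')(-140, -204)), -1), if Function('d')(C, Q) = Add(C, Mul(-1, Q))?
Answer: Rational(1, 38080) ≈ 2.6261e-5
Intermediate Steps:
v = 38016
Pow(Add(v, Function('d')(-140, -204)), -1) = Pow(Add(38016, Add(-140, Mul(-1, -204))), -1) = Pow(Add(38016, Add(-140, 204)), -1) = Pow(Add(38016, 64), -1) = Pow(38080, -1) = Rational(1, 38080)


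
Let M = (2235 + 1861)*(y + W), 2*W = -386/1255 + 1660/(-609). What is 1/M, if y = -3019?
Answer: -764295/9455885484032 ≈ -8.0827e-8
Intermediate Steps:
W = -1159187/764295 (W = (-386/1255 + 1660/(-609))/2 = (-386*1/1255 + 1660*(-1/609))/2 = (-386/1255 - 1660/609)/2 = (1/2)*(-2318374/764295) = -1159187/764295 ≈ -1.5167)
M = -9455885484032/764295 (M = (2235 + 1861)*(-3019 - 1159187/764295) = 4096*(-2308565792/764295) = -9455885484032/764295 ≈ -1.2372e+7)
1/M = 1/(-9455885484032/764295) = -764295/9455885484032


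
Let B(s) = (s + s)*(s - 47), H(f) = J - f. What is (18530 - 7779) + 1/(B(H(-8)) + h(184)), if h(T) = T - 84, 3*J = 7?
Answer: 63645911/5920 ≈ 10751.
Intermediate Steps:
J = 7/3 (J = (⅓)*7 = 7/3 ≈ 2.3333)
H(f) = 7/3 - f
h(T) = -84 + T
B(s) = 2*s*(-47 + s) (B(s) = (2*s)*(-47 + s) = 2*s*(-47 + s))
(18530 - 7779) + 1/(B(H(-8)) + h(184)) = (18530 - 7779) + 1/(2*(7/3 - 1*(-8))*(-47 + (7/3 - 1*(-8))) + (-84 + 184)) = 10751 + 1/(2*(7/3 + 8)*(-47 + (7/3 + 8)) + 100) = 10751 + 1/(2*(31/3)*(-47 + 31/3) + 100) = 10751 + 1/(2*(31/3)*(-110/3) + 100) = 10751 + 1/(-6820/9 + 100) = 10751 + 1/(-5920/9) = 10751 - 9/5920 = 63645911/5920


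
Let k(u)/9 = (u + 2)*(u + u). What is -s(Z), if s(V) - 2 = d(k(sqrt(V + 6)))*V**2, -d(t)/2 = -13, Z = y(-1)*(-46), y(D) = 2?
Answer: -220066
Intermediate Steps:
Z = -92 (Z = 2*(-46) = -92)
k(u) = 18*u*(2 + u) (k(u) = 9*((u + 2)*(u + u)) = 9*((2 + u)*(2*u)) = 9*(2*u*(2 + u)) = 18*u*(2 + u))
d(t) = 26 (d(t) = -2*(-13) = 26)
s(V) = 2 + 26*V**2
-s(Z) = -(2 + 26*(-92)**2) = -(2 + 26*8464) = -(2 + 220064) = -1*220066 = -220066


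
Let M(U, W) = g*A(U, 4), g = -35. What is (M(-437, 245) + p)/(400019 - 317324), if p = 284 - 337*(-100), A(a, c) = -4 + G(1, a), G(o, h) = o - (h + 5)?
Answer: 6323/27565 ≈ 0.22939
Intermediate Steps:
G(o, h) = -5 + o - h (G(o, h) = o - (5 + h) = o + (-5 - h) = -5 + o - h)
A(a, c) = -8 - a (A(a, c) = -4 + (-5 + 1 - a) = -4 + (-4 - a) = -8 - a)
p = 33984 (p = 284 + 33700 = 33984)
M(U, W) = 280 + 35*U (M(U, W) = -35*(-8 - U) = 280 + 35*U)
(M(-437, 245) + p)/(400019 - 317324) = ((280 + 35*(-437)) + 33984)/(400019 - 317324) = ((280 - 15295) + 33984)/82695 = (-15015 + 33984)*(1/82695) = 18969*(1/82695) = 6323/27565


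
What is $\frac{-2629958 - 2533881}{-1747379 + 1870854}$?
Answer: $- \frac{5163839}{123475} \approx -41.821$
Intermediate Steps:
$\frac{-2629958 - 2533881}{-1747379 + 1870854} = - \frac{5163839}{123475}$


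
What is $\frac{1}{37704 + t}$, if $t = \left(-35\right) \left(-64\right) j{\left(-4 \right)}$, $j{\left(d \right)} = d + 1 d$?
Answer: $\frac{1}{19784} \approx 5.0546 \cdot 10^{-5}$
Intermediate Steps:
$j{\left(d \right)} = 2 d$ ($j{\left(d \right)} = d + d = 2 d$)
$t = -17920$ ($t = \left(-35\right) \left(-64\right) 2 \left(-4\right) = 2240 \left(-8\right) = -17920$)
$\frac{1}{37704 + t} = \frac{1}{37704 - 17920} = \frac{1}{19784}$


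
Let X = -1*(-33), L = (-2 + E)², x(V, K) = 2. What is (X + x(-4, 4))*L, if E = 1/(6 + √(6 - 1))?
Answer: 109935/961 + 3920*√5/961 ≈ 123.52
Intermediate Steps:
E = 1/(6 + √5) ≈ 0.12142
L = (-56/31 - √5/31)² (L = (-2 + (6/31 - √5/31))² = (-56/31 - √5/31)² ≈ 3.5291)
X = 33
(X + x(-4, 4))*L = (33 + 2)*((56 + √5)²/961) = 35*((56 + √5)²/961) = 35*(56 + √5)²/961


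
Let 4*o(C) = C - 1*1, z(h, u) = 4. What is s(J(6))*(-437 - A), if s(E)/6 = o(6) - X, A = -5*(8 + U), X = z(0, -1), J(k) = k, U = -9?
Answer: 7293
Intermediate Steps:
X = 4
A = 5 (A = -5*(8 - 9) = -5*(-1) = 5)
o(C) = -¼ + C/4 (o(C) = (C - 1*1)/4 = (C - 1)/4 = (-1 + C)/4 = -¼ + C/4)
s(E) = -33/2 (s(E) = 6*((-¼ + (¼)*6) - 1*4) = 6*((-¼ + 3/2) - 4) = 6*(5/4 - 4) = 6*(-11/4) = -33/2)
s(J(6))*(-437 - A) = -33*(-437 - 1*5)/2 = -33*(-437 - 5)/2 = -33/2*(-442) = 7293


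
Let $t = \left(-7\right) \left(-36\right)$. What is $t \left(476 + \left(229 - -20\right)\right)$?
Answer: $182700$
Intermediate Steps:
$t = 252$
$t \left(476 + \left(229 - -20\right)\right) = 252 \left(476 + \left(229 - -20\right)\right) = 252 \left(476 + \left(229 + 20\right)\right) = 252 \left(476 + 249\right) = 252 \cdot 725 = 182700$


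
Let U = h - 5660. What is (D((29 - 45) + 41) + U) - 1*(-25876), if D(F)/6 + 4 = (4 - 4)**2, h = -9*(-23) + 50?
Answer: 20449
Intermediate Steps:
h = 257 (h = 207 + 50 = 257)
U = -5403 (U = 257 - 5660 = -5403)
D(F) = -24 (D(F) = -24 + 6*(4 - 4)**2 = -24 + 6*0**2 = -24 + 6*0 = -24 + 0 = -24)
(D((29 - 45) + 41) + U) - 1*(-25876) = (-24 - 5403) - 1*(-25876) = -5427 + 25876 = 20449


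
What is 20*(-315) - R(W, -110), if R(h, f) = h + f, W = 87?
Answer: -6277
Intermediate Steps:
R(h, f) = f + h
20*(-315) - R(W, -110) = 20*(-315) - (-110 + 87) = -6300 - 1*(-23) = -6300 + 23 = -6277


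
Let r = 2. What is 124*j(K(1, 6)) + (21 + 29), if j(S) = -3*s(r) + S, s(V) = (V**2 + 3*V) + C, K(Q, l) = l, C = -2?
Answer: -2182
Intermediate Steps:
s(V) = -2 + V**2 + 3*V (s(V) = (V**2 + 3*V) - 2 = -2 + V**2 + 3*V)
j(S) = -24 + S (j(S) = -3*(-2 + 2**2 + 3*2) + S = -3*(-2 + 4 + 6) + S = -3*8 + S = -24 + S)
124*j(K(1, 6)) + (21 + 29) = 124*(-24 + 6) + (21 + 29) = 124*(-18) + 50 = -2232 + 50 = -2182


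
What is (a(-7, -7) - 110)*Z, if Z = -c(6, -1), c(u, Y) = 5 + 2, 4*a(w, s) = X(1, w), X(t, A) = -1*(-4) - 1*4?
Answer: 770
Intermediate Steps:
X(t, A) = 0 (X(t, A) = 4 - 4 = 0)
a(w, s) = 0 (a(w, s) = (¼)*0 = 0)
c(u, Y) = 7
Z = -7 (Z = -1*7 = -7)
(a(-7, -7) - 110)*Z = (0 - 110)*(-7) = -110*(-7) = 770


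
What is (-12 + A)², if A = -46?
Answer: 3364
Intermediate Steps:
(-12 + A)² = (-12 - 46)² = (-58)² = 3364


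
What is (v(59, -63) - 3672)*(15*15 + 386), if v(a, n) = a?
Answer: -2207543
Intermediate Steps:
(v(59, -63) - 3672)*(15*15 + 386) = (59 - 3672)*(15*15 + 386) = -3613*(225 + 386) = -3613*611 = -2207543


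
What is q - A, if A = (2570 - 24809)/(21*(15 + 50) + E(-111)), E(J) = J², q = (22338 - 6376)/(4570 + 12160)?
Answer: 98419067/38161130 ≈ 2.5790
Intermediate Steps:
q = 7981/8365 (q = 15962/16730 = 15962*(1/16730) = 7981/8365 ≈ 0.95409)
A = -7413/4562 (A = (2570 - 24809)/(21*(15 + 50) + (-111)²) = -22239/(21*65 + 12321) = -22239/(1365 + 12321) = -22239/13686 = -22239*1/13686 = -7413/4562 ≈ -1.6249)
q - A = 7981/8365 - 1*(-7413/4562) = 7981/8365 + 7413/4562 = 98419067/38161130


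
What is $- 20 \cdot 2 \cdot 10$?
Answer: $-400$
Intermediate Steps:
$- 20 \cdot 2 \cdot 10 = \left(-20\right) 20 = -400$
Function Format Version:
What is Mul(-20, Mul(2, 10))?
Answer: -400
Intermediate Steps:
Mul(-20, Mul(2, 10)) = Mul(-20, 20) = -400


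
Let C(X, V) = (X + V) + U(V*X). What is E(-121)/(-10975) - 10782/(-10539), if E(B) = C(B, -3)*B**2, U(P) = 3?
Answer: 2087645981/12851725 ≈ 162.44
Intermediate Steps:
C(X, V) = 3 + V + X (C(X, V) = (X + V) + 3 = (V + X) + 3 = 3 + V + X)
E(B) = B**3 (E(B) = (3 - 3 + B)*B**2 = B*B**2 = B**3)
E(-121)/(-10975) - 10782/(-10539) = (-121)**3/(-10975) - 10782/(-10539) = -1771561*(-1/10975) - 10782*(-1/10539) = 1771561/10975 + 1198/1171 = 2087645981/12851725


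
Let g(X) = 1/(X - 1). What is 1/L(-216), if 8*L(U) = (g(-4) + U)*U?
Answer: 5/29187 ≈ 0.00017131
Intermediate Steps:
g(X) = 1/(-1 + X)
L(U) = U*(-⅕ + U)/8 (L(U) = ((1/(-1 - 4) + U)*U)/8 = ((1/(-5) + U)*U)/8 = ((-⅕ + U)*U)/8 = (U*(-⅕ + U))/8 = U*(-⅕ + U)/8)
1/L(-216) = 1/((1/40)*(-216)*(-1 + 5*(-216))) = 1/((1/40)*(-216)*(-1 - 1080)) = 1/((1/40)*(-216)*(-1081)) = 1/(29187/5) = 5/29187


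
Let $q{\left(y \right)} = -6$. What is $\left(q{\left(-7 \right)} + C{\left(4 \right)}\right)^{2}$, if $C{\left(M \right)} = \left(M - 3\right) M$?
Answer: $4$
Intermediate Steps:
$C{\left(M \right)} = M \left(-3 + M\right)$ ($C{\left(M \right)} = \left(-3 + M\right) M = M \left(-3 + M\right)$)
$\left(q{\left(-7 \right)} + C{\left(4 \right)}\right)^{2} = \left(-6 + 4 \left(-3 + 4\right)\right)^{2} = \left(-6 + 4 \cdot 1\right)^{2} = \left(-6 + 4\right)^{2} = \left(-2\right)^{2} = 4$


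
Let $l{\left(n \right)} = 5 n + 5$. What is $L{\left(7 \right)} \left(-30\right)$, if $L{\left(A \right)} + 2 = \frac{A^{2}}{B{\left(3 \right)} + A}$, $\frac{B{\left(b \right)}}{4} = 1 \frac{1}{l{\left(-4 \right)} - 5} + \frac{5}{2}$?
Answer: $- \frac{55}{2} \approx -27.5$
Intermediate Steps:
$l{\left(n \right)} = 5 + 5 n$
$B{\left(b \right)} = \frac{49}{5}$ ($B{\left(b \right)} = 4 \left(1 \frac{1}{\left(5 + 5 \left(-4\right)\right) - 5} + \frac{5}{2}\right) = 4 \left(1 \frac{1}{\left(5 - 20\right) - 5} + 5 \cdot \frac{1}{2}\right) = 4 \left(1 \frac{1}{-15 - 5} + \frac{5}{2}\right) = 4 \left(1 \frac{1}{-20} + \frac{5}{2}\right) = 4 \left(1 \left(- \frac{1}{20}\right) + \frac{5}{2}\right) = 4 \left(- \frac{1}{20} + \frac{5}{2}\right) = 4 \cdot \frac{49}{20} = \frac{49}{5}$)
$L{\left(A \right)} = -2 + \frac{A^{2}}{\frac{49}{5} + A}$
$L{\left(7 \right)} \left(-30\right) = \frac{-98 - 70 + 5 \cdot 7^{2}}{49 + 5 \cdot 7} \left(-30\right) = \frac{-98 - 70 + 5 \cdot 49}{49 + 35} \left(-30\right) = \frac{-98 - 70 + 245}{84} \left(-30\right) = \frac{1}{84} \cdot 77 \left(-30\right) = \frac{11}{12} \left(-30\right) = - \frac{55}{2}$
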